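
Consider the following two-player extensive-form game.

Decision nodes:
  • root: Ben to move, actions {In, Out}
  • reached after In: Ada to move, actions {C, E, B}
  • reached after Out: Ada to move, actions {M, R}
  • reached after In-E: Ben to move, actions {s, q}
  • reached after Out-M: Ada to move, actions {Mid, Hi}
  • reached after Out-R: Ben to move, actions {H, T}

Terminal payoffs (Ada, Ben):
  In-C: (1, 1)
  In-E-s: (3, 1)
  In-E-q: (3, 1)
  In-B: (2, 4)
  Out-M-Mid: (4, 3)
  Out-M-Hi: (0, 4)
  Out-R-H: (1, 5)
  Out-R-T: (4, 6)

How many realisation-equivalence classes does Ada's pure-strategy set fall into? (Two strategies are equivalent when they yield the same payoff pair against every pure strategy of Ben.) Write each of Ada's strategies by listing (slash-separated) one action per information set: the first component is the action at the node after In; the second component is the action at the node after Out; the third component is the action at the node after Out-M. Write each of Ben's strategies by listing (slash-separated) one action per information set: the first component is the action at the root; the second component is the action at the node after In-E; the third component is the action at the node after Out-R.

9

Ada has 12 pure strategies: C/M/Mid, C/M/Hi, C/R/Mid, C/R/Hi, E/M/Mid, E/M/Hi, E/R/Mid, E/R/Hi, B/M/Mid, B/M/Hi, B/R/Mid, B/R/Hi. Columns: In/s/H, In/s/T, In/q/H, In/q/T, Out/s/H, Out/s/T, Out/q/H, Out/q/T.
{C/M/Mid} → row (1,1) (1,1) (1,1) (1,1) (4,3) (4,3) (4,3) (4,3)
{C/M/Hi} → row (1,1) (1,1) (1,1) (1,1) (0,4) (0,4) (0,4) (0,4)
{C/R/Mid, C/R/Hi} → row (1,1) (1,1) (1,1) (1,1) (1,5) (4,6) (1,5) (4,6)
{E/M/Mid} → row (3,1) (3,1) (3,1) (3,1) (4,3) (4,3) (4,3) (4,3)
{E/M/Hi} → row (3,1) (3,1) (3,1) (3,1) (0,4) (0,4) (0,4) (0,4)
{E/R/Mid, E/R/Hi} → row (3,1) (3,1) (3,1) (3,1) (1,5) (4,6) (1,5) (4,6)
{B/M/Mid} → row (2,4) (2,4) (2,4) (2,4) (4,3) (4,3) (4,3) (4,3)
{B/M/Hi} → row (2,4) (2,4) (2,4) (2,4) (0,4) (0,4) (0,4) (0,4)
{B/R/Mid, B/R/Hi} → row (2,4) (2,4) (2,4) (2,4) (1,5) (4,6) (1,5) (4,6)
That's 9 distinct rows out of 12 strategies.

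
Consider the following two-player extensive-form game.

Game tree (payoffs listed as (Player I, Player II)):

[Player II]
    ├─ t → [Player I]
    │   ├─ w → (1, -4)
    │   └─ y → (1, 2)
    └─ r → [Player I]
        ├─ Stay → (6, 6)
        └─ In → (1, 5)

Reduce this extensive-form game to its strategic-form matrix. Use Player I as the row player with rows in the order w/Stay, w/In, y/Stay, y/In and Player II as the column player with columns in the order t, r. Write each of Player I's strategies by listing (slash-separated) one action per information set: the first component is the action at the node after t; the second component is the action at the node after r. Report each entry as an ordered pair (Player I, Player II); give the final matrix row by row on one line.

w/Stay: (1,-4) (6,6) | w/In: (1,-4) (1,5) | y/Stay: (1,2) (6,6) | y/In: (1,2) (1,5)

              t        r
w/Stay   (1,-4)    (6,6)
  w/In   (1,-4)    (1,5)
y/Stay    (1,2)    (6,6)
  y/In    (1,2)    (1,5)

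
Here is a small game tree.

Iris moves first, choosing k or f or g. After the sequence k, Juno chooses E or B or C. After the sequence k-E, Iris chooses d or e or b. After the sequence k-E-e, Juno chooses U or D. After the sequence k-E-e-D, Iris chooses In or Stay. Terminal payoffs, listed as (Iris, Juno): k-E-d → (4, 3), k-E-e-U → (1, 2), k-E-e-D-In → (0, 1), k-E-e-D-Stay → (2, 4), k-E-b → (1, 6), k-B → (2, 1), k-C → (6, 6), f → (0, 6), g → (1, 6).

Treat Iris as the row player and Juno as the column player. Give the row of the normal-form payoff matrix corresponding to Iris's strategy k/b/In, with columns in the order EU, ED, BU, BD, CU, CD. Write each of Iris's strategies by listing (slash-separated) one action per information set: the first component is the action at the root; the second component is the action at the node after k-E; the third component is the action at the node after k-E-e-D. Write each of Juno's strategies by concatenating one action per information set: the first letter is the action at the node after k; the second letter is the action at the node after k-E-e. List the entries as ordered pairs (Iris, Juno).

vs EU: Iris plays k → Juno plays E at [k] → Iris plays b at [k-E] → (1, 6)
vs ED: Iris plays k → Juno plays E at [k] → Iris plays b at [k-E] → (1, 6)
vs BU: Iris plays k → Juno plays B at [k] → (2, 1)
vs BD: Iris plays k → Juno plays B at [k] → (2, 1)
vs CU: Iris plays k → Juno plays C at [k] → (6, 6)
vs CD: Iris plays k → Juno plays C at [k] → (6, 6)

(1,6) (1,6) (2,1) (2,1) (6,6) (6,6)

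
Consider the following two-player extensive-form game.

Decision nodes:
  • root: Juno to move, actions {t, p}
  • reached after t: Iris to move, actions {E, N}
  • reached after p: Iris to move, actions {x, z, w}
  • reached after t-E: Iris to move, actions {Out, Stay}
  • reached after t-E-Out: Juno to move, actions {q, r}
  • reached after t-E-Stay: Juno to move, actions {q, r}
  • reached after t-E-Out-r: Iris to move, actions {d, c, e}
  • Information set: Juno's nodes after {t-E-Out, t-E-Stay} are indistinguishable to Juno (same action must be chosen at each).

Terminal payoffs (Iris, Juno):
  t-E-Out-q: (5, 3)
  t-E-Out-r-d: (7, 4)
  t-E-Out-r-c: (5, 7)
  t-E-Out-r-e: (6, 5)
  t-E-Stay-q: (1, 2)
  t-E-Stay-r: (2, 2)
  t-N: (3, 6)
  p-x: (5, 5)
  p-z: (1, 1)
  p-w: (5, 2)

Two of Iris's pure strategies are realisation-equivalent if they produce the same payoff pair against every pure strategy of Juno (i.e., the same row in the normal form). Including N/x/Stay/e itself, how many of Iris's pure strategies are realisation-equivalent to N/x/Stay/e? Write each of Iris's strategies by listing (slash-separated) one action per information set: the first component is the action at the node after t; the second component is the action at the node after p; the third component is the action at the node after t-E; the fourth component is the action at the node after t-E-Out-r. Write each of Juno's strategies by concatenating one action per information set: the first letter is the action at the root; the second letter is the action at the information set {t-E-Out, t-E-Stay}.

6

Row for N/x/Stay/e (columns tq, tr, pq, pr): (3,6) (3,6) (5,5) (5,5).
Under N/x/Stay/e, Iris's choice at the node after t-E and at the node after t-E-Out-r can never be reached regardless of what Juno does, so varying those choices leaves every outcome unchanged.
Holding the reachable choices fixed and varying the unreachable ones freely already gives 2 × 3 = 6 equivalent strategies.
No other strategy reproduces this row, so those 6 are the full class: N/x/Out/d, N/x/Out/c, N/x/Out/e, N/x/Stay/d, N/x/Stay/c, N/x/Stay/e.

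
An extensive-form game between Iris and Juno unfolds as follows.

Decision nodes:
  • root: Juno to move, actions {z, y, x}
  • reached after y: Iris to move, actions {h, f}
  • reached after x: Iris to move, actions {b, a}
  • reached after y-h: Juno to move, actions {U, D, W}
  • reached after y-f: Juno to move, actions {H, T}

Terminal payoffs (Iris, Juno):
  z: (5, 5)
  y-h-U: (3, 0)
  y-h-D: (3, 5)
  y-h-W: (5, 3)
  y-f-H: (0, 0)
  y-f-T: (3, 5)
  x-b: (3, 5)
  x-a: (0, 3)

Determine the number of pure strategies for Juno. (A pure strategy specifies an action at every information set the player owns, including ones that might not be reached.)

18

Juno owns the root with actions {z, y, x} — three choices.
Juno owns the node after y-h with actions {U, D, W} — three choices.
Juno owns the node after y-f with actions {H, T} — two choices.
A pure strategy fixes one action at each information set independently, so the count is the product 3 × 3 × 2 = 18.
(For reference, Iris has 4 pure strategies, giving a 18×4 normal-form matrix.)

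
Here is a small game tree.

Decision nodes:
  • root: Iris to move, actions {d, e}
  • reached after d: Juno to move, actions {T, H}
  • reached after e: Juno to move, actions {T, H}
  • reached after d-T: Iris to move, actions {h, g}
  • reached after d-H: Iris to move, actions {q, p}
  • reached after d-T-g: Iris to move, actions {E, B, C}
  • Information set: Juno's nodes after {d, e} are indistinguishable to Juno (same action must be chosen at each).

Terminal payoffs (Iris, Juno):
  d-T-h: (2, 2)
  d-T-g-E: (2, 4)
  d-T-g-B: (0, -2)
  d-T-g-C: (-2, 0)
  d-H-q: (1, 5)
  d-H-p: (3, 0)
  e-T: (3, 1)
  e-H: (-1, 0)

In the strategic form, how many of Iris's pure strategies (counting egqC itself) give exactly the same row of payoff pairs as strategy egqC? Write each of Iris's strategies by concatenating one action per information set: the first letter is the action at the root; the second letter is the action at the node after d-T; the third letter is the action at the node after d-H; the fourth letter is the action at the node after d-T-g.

Row for egqC (columns T, H): (3,1) (-1,0).
Under egqC, Iris's choice at the node after d-T and at the node after d-H and at the node after d-T-g can never be reached regardless of what Juno does, so varying those choices leaves every outcome unchanged.
Holding the reachable choices fixed and varying the unreachable ones freely already gives 2 × 2 × 3 = 12 equivalent strategies.
No other strategy reproduces this row, so those 12 are the full class: ehqE, ehqB, ehqC, ehpE, ehpB, ehpC, egqE, egqB, egqC, egpE, egpB, egpC.

12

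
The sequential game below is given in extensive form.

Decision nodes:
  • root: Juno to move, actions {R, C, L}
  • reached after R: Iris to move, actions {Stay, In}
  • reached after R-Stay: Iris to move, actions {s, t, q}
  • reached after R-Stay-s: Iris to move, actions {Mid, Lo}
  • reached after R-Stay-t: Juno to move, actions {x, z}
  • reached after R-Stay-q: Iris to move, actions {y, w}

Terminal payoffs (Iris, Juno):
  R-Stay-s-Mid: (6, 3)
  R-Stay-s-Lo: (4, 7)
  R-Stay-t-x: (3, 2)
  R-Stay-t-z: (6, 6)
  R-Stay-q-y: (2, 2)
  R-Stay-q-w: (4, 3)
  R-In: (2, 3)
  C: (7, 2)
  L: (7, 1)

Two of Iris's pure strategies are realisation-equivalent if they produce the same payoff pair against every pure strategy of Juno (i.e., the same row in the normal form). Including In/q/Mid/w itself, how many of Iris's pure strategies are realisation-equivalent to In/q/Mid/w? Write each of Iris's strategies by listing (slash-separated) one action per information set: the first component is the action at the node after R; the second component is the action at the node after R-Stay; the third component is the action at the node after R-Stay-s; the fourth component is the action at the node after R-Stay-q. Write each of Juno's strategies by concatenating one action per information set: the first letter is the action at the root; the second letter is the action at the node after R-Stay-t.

12

Row for In/q/Mid/w (columns Rx, Rz, Cx, Cz, Lx, Lz): (2,3) (2,3) (7,2) (7,2) (7,1) (7,1).
Under In/q/Mid/w, Iris's choice at the node after R-Stay and at the node after R-Stay-s and at the node after R-Stay-q can never be reached regardless of what Juno does, so varying those choices leaves every outcome unchanged.
Holding the reachable choices fixed and varying the unreachable ones freely already gives 3 × 2 × 2 = 12 equivalent strategies.
No other strategy reproduces this row, so those 12 are the full class: In/s/Mid/y, In/s/Mid/w, In/s/Lo/y, In/s/Lo/w, In/t/Mid/y, In/t/Mid/w, In/t/Lo/y, In/t/Lo/w, In/q/Mid/y, In/q/Mid/w, In/q/Lo/y, In/q/Lo/w.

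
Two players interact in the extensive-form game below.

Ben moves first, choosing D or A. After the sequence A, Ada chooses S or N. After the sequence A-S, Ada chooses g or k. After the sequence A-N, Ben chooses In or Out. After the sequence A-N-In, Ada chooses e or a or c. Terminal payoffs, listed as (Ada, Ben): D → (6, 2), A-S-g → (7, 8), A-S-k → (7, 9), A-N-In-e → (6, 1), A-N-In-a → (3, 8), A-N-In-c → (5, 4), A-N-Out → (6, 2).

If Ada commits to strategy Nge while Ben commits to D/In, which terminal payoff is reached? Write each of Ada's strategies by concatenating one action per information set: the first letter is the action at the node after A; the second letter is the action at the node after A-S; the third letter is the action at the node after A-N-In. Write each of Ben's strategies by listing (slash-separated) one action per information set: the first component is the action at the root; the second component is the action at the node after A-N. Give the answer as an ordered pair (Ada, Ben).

(6, 2)

Trace the play path from the root:
  Ben plays D
→ terminal payoff (6, 2).
(Ada's choice at the node after A is never reached on this path, so it doesn't affect the outcome.)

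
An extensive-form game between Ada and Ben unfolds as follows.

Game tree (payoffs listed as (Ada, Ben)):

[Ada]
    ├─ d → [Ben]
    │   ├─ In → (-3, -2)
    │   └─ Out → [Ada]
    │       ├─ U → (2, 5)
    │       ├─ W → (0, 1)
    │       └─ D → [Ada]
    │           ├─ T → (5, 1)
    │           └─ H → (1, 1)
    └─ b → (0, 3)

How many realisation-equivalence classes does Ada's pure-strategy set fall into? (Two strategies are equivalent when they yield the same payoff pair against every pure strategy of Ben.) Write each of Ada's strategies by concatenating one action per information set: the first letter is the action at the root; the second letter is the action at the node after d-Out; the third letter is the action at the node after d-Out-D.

5

Ada has 12 pure strategies: dUT, dUH, dWT, dWH, dDT, dDH, bUT, bUH, bWT, bWH, bDT, bDH. Columns: In, Out.
{dUT, dUH} → row (-3,-2) (2,5)
{dWT, dWH} → row (-3,-2) (0,1)
{dDT} → row (-3,-2) (5,1)
{dDH} → row (-3,-2) (1,1)
{bUT, bUH, bWT, bWH, bDT, bDH} → row (0,3) (0,3)
That's 5 distinct rows out of 12 strategies.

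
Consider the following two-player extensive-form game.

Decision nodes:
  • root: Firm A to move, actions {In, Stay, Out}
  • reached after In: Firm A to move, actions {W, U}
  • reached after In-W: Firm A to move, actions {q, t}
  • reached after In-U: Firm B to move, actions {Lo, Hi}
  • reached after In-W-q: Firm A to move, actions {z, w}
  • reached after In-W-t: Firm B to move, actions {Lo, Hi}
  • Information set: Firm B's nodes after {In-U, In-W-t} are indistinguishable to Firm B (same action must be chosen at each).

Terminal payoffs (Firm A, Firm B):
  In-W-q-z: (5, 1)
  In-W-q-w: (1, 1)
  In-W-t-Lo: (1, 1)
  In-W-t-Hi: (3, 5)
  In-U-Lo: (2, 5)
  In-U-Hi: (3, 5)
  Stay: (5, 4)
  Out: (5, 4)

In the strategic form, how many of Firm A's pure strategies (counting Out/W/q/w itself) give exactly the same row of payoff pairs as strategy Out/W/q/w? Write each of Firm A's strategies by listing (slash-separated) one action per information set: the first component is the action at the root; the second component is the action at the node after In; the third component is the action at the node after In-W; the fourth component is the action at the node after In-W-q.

16

Row for Out/W/q/w (columns Lo, Hi): (5,4) (5,4).
Under Out/W/q/w, Firm A's choice at the node after In and at the node after In-W and at the node after In-W-q can never be reached regardless of what Firm B does, so varying those choices leaves every outcome unchanged.
Holding the reachable choices fixed and varying the unreachable ones freely already gives 2 × 2 × 2 = 8 equivalent strategies.
Checking the remaining rows, Stay/W/q/z, Stay/W/q/w, Stay/W/t/z, Stay/W/t/w, Stay/U/q/z, Stay/U/q/w, Stay/U/t/z, Stay/U/t/w also happen to give the same payoffs in every column, bringing the total to 16: Stay/W/q/z, Stay/W/q/w, Stay/W/t/z, Stay/W/t/w, Stay/U/q/z, Stay/U/q/w, Stay/U/t/z, Stay/U/t/w, Out/W/q/z, Out/W/q/w, Out/W/t/z, Out/W/t/w, Out/U/q/z, Out/U/q/w, Out/U/t/z, Out/U/t/w.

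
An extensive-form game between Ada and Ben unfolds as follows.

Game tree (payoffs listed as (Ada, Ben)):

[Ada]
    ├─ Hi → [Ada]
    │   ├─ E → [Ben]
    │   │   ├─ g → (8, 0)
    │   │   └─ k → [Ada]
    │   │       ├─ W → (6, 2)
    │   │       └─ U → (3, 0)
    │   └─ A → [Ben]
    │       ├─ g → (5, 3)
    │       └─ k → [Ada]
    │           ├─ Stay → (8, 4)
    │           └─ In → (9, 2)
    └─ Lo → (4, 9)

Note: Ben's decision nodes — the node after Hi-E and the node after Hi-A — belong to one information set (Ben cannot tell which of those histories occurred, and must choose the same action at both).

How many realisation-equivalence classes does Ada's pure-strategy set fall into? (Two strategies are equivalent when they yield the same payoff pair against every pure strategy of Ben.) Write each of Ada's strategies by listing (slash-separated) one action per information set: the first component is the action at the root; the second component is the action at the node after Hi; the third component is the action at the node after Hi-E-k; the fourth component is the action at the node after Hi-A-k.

5

Ada has 16 pure strategies: Hi/E/W/Stay, Hi/E/W/In, Hi/E/U/Stay, Hi/E/U/In, Hi/A/W/Stay, Hi/A/W/In, Hi/A/U/Stay, Hi/A/U/In, Lo/E/W/Stay, Lo/E/W/In, Lo/E/U/Stay, Lo/E/U/In, Lo/A/W/Stay, Lo/A/W/In, Lo/A/U/Stay, Lo/A/U/In. Columns: g, k.
{Hi/E/W/Stay, Hi/E/W/In} → row (8,0) (6,2)
{Hi/E/U/Stay, Hi/E/U/In} → row (8,0) (3,0)
{Hi/A/W/Stay, Hi/A/U/Stay} → row (5,3) (8,4)
{Hi/A/W/In, Hi/A/U/In} → row (5,3) (9,2)
{Lo/E/W/Stay, Lo/E/W/In, Lo/E/U/Stay, Lo/E/U/In, Lo/A/W/Stay, Lo/A/W/In, Lo/A/U/Stay, Lo/A/U/In} → row (4,9) (4,9)
That's 5 distinct rows out of 16 strategies.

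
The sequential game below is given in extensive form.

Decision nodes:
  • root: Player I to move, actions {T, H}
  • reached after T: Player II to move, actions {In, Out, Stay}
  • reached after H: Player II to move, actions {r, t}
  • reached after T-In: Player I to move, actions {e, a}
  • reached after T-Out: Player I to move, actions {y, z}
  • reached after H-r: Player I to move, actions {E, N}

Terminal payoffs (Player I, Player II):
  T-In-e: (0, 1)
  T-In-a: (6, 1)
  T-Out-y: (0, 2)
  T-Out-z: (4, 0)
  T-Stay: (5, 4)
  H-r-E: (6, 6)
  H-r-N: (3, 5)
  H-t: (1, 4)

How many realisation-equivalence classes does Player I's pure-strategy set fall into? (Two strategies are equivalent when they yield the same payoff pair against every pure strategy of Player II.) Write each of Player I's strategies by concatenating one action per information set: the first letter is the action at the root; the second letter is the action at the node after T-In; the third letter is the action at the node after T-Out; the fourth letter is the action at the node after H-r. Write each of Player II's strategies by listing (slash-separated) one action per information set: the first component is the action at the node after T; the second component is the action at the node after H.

6

Player I has 16 pure strategies: TeyE, TeyN, TezE, TezN, TayE, TayN, TazE, TazN, HeyE, HeyN, HezE, HezN, HayE, HayN, HazE, HazN. Columns: In/r, In/t, Out/r, Out/t, Stay/r, Stay/t.
{TeyE, TeyN} → row (0,1) (0,1) (0,2) (0,2) (5,4) (5,4)
{TezE, TezN} → row (0,1) (0,1) (4,0) (4,0) (5,4) (5,4)
{TayE, TayN} → row (6,1) (6,1) (0,2) (0,2) (5,4) (5,4)
{TazE, TazN} → row (6,1) (6,1) (4,0) (4,0) (5,4) (5,4)
{HeyE, HezE, HayE, HazE} → row (6,6) (1,4) (6,6) (1,4) (6,6) (1,4)
{HeyN, HezN, HayN, HazN} → row (3,5) (1,4) (3,5) (1,4) (3,5) (1,4)
That's 6 distinct rows out of 16 strategies.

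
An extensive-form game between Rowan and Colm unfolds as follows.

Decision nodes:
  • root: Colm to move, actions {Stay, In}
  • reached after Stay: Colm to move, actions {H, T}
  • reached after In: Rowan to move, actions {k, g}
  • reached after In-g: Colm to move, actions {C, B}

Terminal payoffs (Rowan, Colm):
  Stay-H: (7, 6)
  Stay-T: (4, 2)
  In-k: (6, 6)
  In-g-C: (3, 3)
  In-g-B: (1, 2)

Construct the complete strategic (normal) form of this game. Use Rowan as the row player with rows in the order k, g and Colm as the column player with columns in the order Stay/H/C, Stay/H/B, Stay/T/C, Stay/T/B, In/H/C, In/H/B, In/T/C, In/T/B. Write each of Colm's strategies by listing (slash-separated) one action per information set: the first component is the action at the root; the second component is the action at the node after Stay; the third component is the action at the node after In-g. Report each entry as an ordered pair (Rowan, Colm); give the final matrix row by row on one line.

k: (7,6) (7,6) (4,2) (4,2) (6,6) (6,6) (6,6) (6,6) | g: (7,6) (7,6) (4,2) (4,2) (3,3) (1,2) (3,3) (1,2)

Row k: Stay/H/C→(7,6), Stay/H/B→(7,6), Stay/T/C→(4,2), Stay/T/B→(4,2), In/H/C→(6,6), In/H/B→(6,6), In/T/C→(6,6), In/T/B→(6,6)
Row g: Stay/H/C→(7,6), Stay/H/B→(7,6), Stay/T/C→(4,2), Stay/T/B→(4,2), In/H/C→(3,3), In/H/B→(1,2), In/T/C→(3,3), In/T/B→(1,2)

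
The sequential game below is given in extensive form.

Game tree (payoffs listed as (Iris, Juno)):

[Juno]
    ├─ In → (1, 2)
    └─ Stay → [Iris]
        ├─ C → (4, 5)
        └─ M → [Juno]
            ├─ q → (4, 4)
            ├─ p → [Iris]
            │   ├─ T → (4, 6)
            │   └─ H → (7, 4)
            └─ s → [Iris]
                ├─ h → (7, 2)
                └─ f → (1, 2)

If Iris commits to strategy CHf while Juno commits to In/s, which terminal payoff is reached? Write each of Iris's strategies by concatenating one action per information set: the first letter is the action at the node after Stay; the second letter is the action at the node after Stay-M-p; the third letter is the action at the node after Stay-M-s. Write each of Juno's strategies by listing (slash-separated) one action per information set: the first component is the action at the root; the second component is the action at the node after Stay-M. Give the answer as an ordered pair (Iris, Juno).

Trace the play path from the root:
  Juno plays In
→ terminal payoff (1, 2).
(Iris's choice at the node after Stay is never reached on this path, so it doesn't affect the outcome.)

(1, 2)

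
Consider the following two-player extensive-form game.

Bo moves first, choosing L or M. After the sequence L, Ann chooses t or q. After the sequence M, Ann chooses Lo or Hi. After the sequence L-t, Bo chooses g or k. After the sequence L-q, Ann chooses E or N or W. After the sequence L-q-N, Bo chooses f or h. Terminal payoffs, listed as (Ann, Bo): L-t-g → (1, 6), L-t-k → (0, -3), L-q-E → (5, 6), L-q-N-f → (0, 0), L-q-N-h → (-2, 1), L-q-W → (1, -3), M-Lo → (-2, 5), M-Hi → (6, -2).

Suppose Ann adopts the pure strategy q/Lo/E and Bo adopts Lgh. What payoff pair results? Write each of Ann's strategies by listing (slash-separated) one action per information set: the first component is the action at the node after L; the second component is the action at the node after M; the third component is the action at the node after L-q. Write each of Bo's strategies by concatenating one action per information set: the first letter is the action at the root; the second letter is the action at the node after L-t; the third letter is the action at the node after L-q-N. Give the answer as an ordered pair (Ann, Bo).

(5, 6)

Trace the play path from the root:
  Bo plays L
  Ann plays q at [L]
  Ann plays E at [L-q]
→ terminal payoff (5, 6).
(Ann's choice at the node after M is never reached on this path, so it doesn't affect the outcome.)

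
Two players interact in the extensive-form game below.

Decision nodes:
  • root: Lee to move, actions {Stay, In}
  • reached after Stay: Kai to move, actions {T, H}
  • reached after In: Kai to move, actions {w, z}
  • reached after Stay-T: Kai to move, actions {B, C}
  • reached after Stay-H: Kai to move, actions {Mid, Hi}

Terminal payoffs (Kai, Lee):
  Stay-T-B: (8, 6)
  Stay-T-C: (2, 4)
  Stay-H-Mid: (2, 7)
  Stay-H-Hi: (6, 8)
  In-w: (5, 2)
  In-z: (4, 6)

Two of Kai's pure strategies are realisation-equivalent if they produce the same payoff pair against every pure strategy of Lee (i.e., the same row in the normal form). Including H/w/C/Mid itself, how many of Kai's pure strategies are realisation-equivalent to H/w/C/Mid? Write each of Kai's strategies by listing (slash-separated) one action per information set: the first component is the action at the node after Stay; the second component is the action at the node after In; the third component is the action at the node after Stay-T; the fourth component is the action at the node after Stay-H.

Row for H/w/C/Mid (columns Stay, In): (2,7) (5,2).
Under H/w/C/Mid, Kai's choice at the node after Stay-T can never be reached regardless of what Lee does, so varying those choices leaves every outcome unchanged.
Holding the reachable choices fixed and varying the unreachable one freely already gives 2 equivalent strategies.
No other strategy reproduces this row, so those 2 are the full class: H/w/B/Mid, H/w/C/Mid.

2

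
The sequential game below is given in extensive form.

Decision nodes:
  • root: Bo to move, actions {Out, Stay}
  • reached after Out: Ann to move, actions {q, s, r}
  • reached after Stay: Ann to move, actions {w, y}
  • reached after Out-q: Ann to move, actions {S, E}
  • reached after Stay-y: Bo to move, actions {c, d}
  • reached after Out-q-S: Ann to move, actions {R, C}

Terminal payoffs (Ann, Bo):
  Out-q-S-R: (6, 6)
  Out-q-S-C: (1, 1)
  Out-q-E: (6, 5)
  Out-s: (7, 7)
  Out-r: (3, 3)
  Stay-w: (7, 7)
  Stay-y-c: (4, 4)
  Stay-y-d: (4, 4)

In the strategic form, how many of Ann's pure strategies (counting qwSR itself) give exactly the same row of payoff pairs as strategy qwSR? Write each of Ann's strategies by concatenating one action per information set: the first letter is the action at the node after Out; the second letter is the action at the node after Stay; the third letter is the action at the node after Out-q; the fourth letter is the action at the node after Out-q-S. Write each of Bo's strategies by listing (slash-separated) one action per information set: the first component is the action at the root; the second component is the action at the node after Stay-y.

1

Row for qwSR (columns Out/c, Out/d, Stay/c, Stay/d): (6,6) (6,6) (7,7) (7,7).
Every one of Ann's information sets is on the play path for some reply by Bo when Ann follows qwSR.
Changing the action at any of them therefore changes at least one column, so only qwSR itself gives this row.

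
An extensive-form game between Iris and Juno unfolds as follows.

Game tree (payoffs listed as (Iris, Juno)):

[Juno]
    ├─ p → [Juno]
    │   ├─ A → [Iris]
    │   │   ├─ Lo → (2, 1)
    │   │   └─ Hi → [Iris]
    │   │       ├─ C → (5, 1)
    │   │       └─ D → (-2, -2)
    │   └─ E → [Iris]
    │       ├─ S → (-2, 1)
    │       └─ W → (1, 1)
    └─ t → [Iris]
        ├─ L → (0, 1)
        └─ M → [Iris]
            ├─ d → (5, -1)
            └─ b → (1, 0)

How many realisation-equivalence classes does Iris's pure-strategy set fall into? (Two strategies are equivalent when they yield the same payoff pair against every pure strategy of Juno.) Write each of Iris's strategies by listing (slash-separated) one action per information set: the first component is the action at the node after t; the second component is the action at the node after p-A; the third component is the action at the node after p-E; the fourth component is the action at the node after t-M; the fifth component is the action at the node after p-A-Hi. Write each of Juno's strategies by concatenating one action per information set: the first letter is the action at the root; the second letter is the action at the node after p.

Iris has 32 pure strategies: L/Lo/S/d/C, L/Lo/S/d/D, L/Lo/S/b/C, L/Lo/S/b/D, L/Lo/W/d/C, L/Lo/W/d/D, L/Lo/W/b/C, L/Lo/W/b/D, L/Hi/S/d/C, L/Hi/S/d/D, L/Hi/S/b/C, L/Hi/S/b/D, L/Hi/W/d/C, L/Hi/W/d/D, L/Hi/W/b/C, L/Hi/W/b/D, M/Lo/S/d/C, M/Lo/S/d/D, M/Lo/S/b/C, M/Lo/S/b/D, M/Lo/W/d/C, M/Lo/W/d/D, M/Lo/W/b/C, M/Lo/W/b/D, M/Hi/S/d/C, M/Hi/S/d/D, M/Hi/S/b/C, M/Hi/S/b/D, M/Hi/W/d/C, M/Hi/W/d/D, M/Hi/W/b/C, M/Hi/W/b/D. Columns: pA, pE, tA, tE.
{L/Lo/S/d/C, L/Lo/S/d/D, L/Lo/S/b/C, L/Lo/S/b/D} → row (2,1) (-2,1) (0,1) (0,1)
{L/Lo/W/d/C, L/Lo/W/d/D, L/Lo/W/b/C, L/Lo/W/b/D} → row (2,1) (1,1) (0,1) (0,1)
{L/Hi/S/d/C, L/Hi/S/b/C} → row (5,1) (-2,1) (0,1) (0,1)
{L/Hi/S/d/D, L/Hi/S/b/D} → row (-2,-2) (-2,1) (0,1) (0,1)
{L/Hi/W/d/C, L/Hi/W/b/C} → row (5,1) (1,1) (0,1) (0,1)
{L/Hi/W/d/D, L/Hi/W/b/D} → row (-2,-2) (1,1) (0,1) (0,1)
{M/Lo/S/d/C, M/Lo/S/d/D} → row (2,1) (-2,1) (5,-1) (5,-1)
{M/Lo/S/b/C, M/Lo/S/b/D} → row (2,1) (-2,1) (1,0) (1,0)
{M/Lo/W/d/C, M/Lo/W/d/D} → row (2,1) (1,1) (5,-1) (5,-1)
{M/Lo/W/b/C, M/Lo/W/b/D} → row (2,1) (1,1) (1,0) (1,0)
{M/Hi/S/d/C} → row (5,1) (-2,1) (5,-1) (5,-1)
{M/Hi/S/d/D} → row (-2,-2) (-2,1) (5,-1) (5,-1)
{M/Hi/S/b/C} → row (5,1) (-2,1) (1,0) (1,0)
{M/Hi/S/b/D} → row (-2,-2) (-2,1) (1,0) (1,0)
{M/Hi/W/d/C} → row (5,1) (1,1) (5,-1) (5,-1)
{M/Hi/W/d/D} → row (-2,-2) (1,1) (5,-1) (5,-1)
{M/Hi/W/b/C} → row (5,1) (1,1) (1,0) (1,0)
{M/Hi/W/b/D} → row (-2,-2) (1,1) (1,0) (1,0)
That's 18 distinct rows out of 32 strategies.

18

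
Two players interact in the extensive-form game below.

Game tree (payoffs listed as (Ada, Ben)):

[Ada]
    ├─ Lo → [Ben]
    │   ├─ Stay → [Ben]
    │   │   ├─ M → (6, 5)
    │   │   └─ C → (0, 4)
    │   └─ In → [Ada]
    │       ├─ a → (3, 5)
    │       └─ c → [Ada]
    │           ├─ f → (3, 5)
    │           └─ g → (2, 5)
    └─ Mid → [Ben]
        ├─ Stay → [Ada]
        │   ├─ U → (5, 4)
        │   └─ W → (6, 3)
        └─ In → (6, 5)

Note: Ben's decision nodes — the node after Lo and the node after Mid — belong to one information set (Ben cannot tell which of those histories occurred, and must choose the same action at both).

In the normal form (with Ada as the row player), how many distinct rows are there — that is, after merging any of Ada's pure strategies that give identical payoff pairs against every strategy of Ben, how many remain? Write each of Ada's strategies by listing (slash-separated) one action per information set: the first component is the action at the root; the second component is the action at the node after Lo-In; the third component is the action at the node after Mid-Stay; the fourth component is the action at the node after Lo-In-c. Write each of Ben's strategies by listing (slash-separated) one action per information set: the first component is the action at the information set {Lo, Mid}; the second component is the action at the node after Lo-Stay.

4

Ada has 16 pure strategies: Lo/a/U/f, Lo/a/U/g, Lo/a/W/f, Lo/a/W/g, Lo/c/U/f, Lo/c/U/g, Lo/c/W/f, Lo/c/W/g, Mid/a/U/f, Mid/a/U/g, Mid/a/W/f, Mid/a/W/g, Mid/c/U/f, Mid/c/U/g, Mid/c/W/f, Mid/c/W/g. Columns: Stay/M, Stay/C, In/M, In/C.
{Lo/a/U/f, Lo/a/U/g, Lo/a/W/f, Lo/a/W/g, Lo/c/U/f, Lo/c/W/f} → row (6,5) (0,4) (3,5) (3,5)
{Lo/c/U/g, Lo/c/W/g} → row (6,5) (0,4) (2,5) (2,5)
{Mid/a/U/f, Mid/a/U/g, Mid/c/U/f, Mid/c/U/g} → row (5,4) (5,4) (6,5) (6,5)
{Mid/a/W/f, Mid/a/W/g, Mid/c/W/f, Mid/c/W/g} → row (6,3) (6,3) (6,5) (6,5)
That's 4 distinct rows out of 16 strategies.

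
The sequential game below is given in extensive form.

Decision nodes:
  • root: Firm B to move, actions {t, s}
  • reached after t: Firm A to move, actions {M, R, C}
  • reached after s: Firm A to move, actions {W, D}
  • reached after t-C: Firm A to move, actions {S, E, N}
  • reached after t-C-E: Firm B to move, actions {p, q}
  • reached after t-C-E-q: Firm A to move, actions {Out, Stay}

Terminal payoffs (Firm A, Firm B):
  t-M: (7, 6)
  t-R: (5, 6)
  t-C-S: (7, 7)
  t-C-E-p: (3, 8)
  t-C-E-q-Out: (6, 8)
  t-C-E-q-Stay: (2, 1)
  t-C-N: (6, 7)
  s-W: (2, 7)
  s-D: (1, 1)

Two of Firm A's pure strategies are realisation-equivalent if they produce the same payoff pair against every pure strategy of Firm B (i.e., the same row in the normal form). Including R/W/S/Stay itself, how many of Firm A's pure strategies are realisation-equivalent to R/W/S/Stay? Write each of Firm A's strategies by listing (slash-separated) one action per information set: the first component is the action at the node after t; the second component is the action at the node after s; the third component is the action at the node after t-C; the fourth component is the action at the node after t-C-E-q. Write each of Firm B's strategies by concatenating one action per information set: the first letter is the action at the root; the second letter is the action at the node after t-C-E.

6

Row for R/W/S/Stay (columns tp, tq, sp, sq): (5,6) (5,6) (2,7) (2,7).
Under R/W/S/Stay, Firm A's choice at the node after t-C and at the node after t-C-E-q can never be reached regardless of what Firm B does, so varying those choices leaves every outcome unchanged.
Holding the reachable choices fixed and varying the unreachable ones freely already gives 3 × 2 = 6 equivalent strategies.
No other strategy reproduces this row, so those 6 are the full class: R/W/S/Out, R/W/S/Stay, R/W/E/Out, R/W/E/Stay, R/W/N/Out, R/W/N/Stay.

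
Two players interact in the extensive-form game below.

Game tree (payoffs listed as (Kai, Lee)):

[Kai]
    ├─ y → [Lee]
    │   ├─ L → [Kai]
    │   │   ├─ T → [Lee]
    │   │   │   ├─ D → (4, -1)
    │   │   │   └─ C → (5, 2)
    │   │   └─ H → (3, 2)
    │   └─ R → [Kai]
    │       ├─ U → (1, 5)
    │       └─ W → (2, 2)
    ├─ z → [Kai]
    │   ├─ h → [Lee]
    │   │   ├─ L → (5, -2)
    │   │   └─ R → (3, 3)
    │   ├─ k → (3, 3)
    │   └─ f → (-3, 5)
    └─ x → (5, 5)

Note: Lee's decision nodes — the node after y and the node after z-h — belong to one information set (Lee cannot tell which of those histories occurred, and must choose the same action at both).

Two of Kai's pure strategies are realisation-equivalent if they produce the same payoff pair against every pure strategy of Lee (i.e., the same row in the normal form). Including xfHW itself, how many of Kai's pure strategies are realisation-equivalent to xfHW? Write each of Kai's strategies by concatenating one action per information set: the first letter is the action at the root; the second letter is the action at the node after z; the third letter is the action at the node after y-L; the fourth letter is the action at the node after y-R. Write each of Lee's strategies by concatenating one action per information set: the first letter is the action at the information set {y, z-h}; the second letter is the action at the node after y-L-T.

12

Row for xfHW (columns LD, LC, RD, RC): (5,5) (5,5) (5,5) (5,5).
Under xfHW, Kai's choice at the node after z and at the node after y-L and at the node after y-R can never be reached regardless of what Lee does, so varying those choices leaves every outcome unchanged.
Holding the reachable choices fixed and varying the unreachable ones freely already gives 3 × 2 × 2 = 12 equivalent strategies.
No other strategy reproduces this row, so those 12 are the full class: xhTU, xhTW, xhHU, xhHW, xkTU, xkTW, xkHU, xkHW, xfTU, xfTW, xfHU, xfHW.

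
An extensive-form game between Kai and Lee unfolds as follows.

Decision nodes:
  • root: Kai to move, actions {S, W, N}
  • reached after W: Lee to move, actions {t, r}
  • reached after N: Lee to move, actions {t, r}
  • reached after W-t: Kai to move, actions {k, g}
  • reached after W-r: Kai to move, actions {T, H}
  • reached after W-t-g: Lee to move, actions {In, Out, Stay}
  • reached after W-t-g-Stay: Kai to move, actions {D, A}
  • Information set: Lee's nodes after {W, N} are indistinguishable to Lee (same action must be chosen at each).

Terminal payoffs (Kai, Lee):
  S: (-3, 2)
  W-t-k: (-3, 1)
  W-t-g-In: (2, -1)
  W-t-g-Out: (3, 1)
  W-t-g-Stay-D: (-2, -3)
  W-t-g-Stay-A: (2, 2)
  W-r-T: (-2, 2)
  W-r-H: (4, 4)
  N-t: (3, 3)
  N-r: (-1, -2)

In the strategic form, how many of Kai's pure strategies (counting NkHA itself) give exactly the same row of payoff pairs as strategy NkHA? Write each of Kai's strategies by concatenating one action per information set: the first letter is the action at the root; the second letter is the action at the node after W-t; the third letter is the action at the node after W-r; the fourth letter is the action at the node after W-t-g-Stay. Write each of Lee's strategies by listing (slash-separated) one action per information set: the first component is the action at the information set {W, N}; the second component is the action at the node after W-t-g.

Row for NkHA (columns t/In, t/Out, t/Stay, r/In, r/Out, r/Stay): (3,3) (3,3) (3,3) (-1,-2) (-1,-2) (-1,-2).
Under NkHA, Kai's choice at the node after W-t and at the node after W-r and at the node after W-t-g-Stay can never be reached regardless of what Lee does, so varying those choices leaves every outcome unchanged.
Holding the reachable choices fixed and varying the unreachable ones freely already gives 2 × 2 × 2 = 8 equivalent strategies.
No other strategy reproduces this row, so those 8 are the full class: NkTD, NkTA, NkHD, NkHA, NgTD, NgTA, NgHD, NgHA.

8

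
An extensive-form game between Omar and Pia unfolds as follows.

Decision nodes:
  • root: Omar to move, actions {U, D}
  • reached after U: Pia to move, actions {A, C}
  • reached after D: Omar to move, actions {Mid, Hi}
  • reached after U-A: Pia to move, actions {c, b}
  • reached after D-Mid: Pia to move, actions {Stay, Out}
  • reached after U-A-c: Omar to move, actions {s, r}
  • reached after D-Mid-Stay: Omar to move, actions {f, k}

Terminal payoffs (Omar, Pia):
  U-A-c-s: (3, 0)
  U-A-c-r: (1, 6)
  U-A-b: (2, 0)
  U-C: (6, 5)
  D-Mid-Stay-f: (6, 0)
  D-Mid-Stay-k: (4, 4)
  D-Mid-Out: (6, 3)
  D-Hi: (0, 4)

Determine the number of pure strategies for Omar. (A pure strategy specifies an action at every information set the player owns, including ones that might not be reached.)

16

Omar owns the root with actions {U, D} — two choices.
Omar owns the node after D with actions {Mid, Hi} — two choices.
Omar owns the node after U-A-c with actions {s, r} — two choices.
Omar owns the node after D-Mid-Stay with actions {f, k} — two choices.
A pure strategy fixes one action at each information set independently, so the count is the product 2 × 2 × 2 × 2 = 16.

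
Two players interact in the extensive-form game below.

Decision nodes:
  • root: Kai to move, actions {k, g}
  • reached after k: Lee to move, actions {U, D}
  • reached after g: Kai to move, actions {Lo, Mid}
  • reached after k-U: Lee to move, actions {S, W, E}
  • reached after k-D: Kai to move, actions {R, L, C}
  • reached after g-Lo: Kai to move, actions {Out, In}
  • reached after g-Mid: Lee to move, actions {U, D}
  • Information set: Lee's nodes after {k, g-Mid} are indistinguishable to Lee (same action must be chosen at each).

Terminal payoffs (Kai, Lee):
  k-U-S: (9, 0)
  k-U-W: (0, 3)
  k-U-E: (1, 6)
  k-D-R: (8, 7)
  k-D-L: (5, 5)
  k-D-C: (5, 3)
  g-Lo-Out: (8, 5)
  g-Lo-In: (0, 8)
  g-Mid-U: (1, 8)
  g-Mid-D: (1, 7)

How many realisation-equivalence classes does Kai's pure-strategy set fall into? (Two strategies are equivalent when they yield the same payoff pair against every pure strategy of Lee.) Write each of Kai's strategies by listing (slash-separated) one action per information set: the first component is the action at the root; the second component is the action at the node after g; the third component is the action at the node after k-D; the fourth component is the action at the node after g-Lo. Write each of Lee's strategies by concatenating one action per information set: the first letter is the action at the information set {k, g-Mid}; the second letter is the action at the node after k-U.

6

Kai has 24 pure strategies: k/Lo/R/Out, k/Lo/R/In, k/Lo/L/Out, k/Lo/L/In, k/Lo/C/Out, k/Lo/C/In, k/Mid/R/Out, k/Mid/R/In, k/Mid/L/Out, k/Mid/L/In, k/Mid/C/Out, k/Mid/C/In, g/Lo/R/Out, g/Lo/R/In, g/Lo/L/Out, g/Lo/L/In, g/Lo/C/Out, g/Lo/C/In, g/Mid/R/Out, g/Mid/R/In, g/Mid/L/Out, g/Mid/L/In, g/Mid/C/Out, g/Mid/C/In. Columns: US, UW, UE, DS, DW, DE.
{k/Lo/R/Out, k/Lo/R/In, k/Mid/R/Out, k/Mid/R/In} → row (9,0) (0,3) (1,6) (8,7) (8,7) (8,7)
{k/Lo/L/Out, k/Lo/L/In, k/Mid/L/Out, k/Mid/L/In} → row (9,0) (0,3) (1,6) (5,5) (5,5) (5,5)
{k/Lo/C/Out, k/Lo/C/In, k/Mid/C/Out, k/Mid/C/In} → row (9,0) (0,3) (1,6) (5,3) (5,3) (5,3)
{g/Lo/R/Out, g/Lo/L/Out, g/Lo/C/Out} → row (8,5) (8,5) (8,5) (8,5) (8,5) (8,5)
{g/Lo/R/In, g/Lo/L/In, g/Lo/C/In} → row (0,8) (0,8) (0,8) (0,8) (0,8) (0,8)
{g/Mid/R/Out, g/Mid/R/In, g/Mid/L/Out, g/Mid/L/In, g/Mid/C/Out, g/Mid/C/In} → row (1,8) (1,8) (1,8) (1,7) (1,7) (1,7)
That's 6 distinct rows out of 24 strategies.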